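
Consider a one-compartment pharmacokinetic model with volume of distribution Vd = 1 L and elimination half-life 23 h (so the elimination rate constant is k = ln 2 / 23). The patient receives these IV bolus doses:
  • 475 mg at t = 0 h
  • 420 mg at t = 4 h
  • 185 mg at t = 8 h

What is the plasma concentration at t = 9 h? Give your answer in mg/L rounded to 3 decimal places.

902.917 mg/L

k = ln 2 / 23 = 0.03014 per h
Dose 1 (475 mg at t=0 h): 475·exp(−0.03014·9) = 362.159 mg/L
Dose 2 (420 mg at t=4 h): 420·exp(−0.03014·5) = 361.250 mg/L
Dose 3 (185 mg at t=8 h): 185·exp(−0.03014·1) = 179.508 mg/L
C(9) = 362.159 + 361.250 + 179.508 = 902.917 mg/L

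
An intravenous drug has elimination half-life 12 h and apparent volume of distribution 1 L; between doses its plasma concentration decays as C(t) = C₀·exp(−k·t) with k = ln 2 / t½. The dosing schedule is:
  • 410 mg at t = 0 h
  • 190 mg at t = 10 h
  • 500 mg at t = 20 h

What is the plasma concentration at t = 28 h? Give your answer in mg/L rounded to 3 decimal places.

k = ln 2 / 12 = 0.05776 per h
Dose 1 (410 mg at t=0 h): 410·exp(−0.05776·28) = 81.354 mg/L
Dose 2 (190 mg at t=10 h): 190·exp(−0.05776·18) = 67.175 mg/L
Dose 3 (500 mg at t=20 h): 500·exp(−0.05776·8) = 314.980 mg/L
C(28) = 81.354 + 67.175 + 314.980 = 463.510 mg/L

463.510 mg/L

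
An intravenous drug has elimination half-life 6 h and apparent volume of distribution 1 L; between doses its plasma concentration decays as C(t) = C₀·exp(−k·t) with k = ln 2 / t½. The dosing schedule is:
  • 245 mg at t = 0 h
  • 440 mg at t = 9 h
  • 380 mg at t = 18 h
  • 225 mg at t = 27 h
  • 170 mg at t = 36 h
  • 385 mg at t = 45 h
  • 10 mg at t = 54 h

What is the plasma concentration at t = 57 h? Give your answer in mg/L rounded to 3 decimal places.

k = ln 2 / 6 = 0.11552 per h
Dose 1 (245 mg at t=0 h): 245·exp(−0.11552·57) = 0.338 mg/L
Dose 2 (440 mg at t=9 h): 440·exp(−0.11552·48) = 1.719 mg/L
Dose 3 (380 mg at t=18 h): 380·exp(−0.11552·39) = 4.198 mg/L
Dose 4 (225 mg at t=27 h): 225·exp(−0.11552·30) = 7.031 mg/L
Dose 5 (170 mg at t=36 h): 170·exp(−0.11552·21) = 15.026 mg/L
Dose 6 (385 mg at t=45 h): 385·exp(−0.11552·12) = 96.250 mg/L
Dose 7 (10 mg at t=54 h): 10·exp(−0.11552·3) = 7.071 mg/L
C(57) = 0.338 + 1.719 + 4.198 + 7.031 + 15.026 + 96.250 + 7.071 = 131.634 mg/L

131.634 mg/L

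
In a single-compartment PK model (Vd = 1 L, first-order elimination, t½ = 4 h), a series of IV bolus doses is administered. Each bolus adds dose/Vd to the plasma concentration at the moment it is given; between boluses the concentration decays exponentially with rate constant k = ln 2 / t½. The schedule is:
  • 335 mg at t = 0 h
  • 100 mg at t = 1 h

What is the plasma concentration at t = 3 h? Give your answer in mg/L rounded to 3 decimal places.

269.903 mg/L

k = ln 2 / 4 = 0.17329 per h
Dose 1 (335 mg at t=0 h): 335·exp(−0.17329·3) = 199.192 mg/L
Dose 2 (100 mg at t=1 h): 100·exp(−0.17329·2) = 70.711 mg/L
C(3) = 199.192 + 70.711 = 269.903 mg/L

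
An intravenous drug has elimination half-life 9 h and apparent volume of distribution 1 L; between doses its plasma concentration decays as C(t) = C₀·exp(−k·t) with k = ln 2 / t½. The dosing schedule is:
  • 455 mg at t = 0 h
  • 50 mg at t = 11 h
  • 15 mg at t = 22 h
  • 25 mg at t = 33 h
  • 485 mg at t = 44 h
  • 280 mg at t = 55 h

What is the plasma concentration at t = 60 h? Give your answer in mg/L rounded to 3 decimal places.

k = ln 2 / 9 = 0.07702 per h
Dose 1 (455 mg at t=0 h): 455·exp(−0.07702·60) = 4.479 mg/L
Dose 2 (50 mg at t=11 h): 50·exp(−0.07702·49) = 1.148 mg/L
Dose 3 (15 mg at t=22 h): 15·exp(−0.07702·38) = 0.804 mg/L
Dose 4 (25 mg at t=33 h): 25·exp(−0.07702·27) = 3.125 mg/L
Dose 5 (485 mg at t=44 h): 485·exp(−0.07702·16) = 141.442 mg/L
Dose 6 (280 mg at t=55 h): 280·exp(−0.07702·5) = 190.511 mg/L
C(60) = 4.479 + 1.148 + 0.804 + 3.125 + 141.442 + 190.511 = 341.508 mg/L

341.508 mg/L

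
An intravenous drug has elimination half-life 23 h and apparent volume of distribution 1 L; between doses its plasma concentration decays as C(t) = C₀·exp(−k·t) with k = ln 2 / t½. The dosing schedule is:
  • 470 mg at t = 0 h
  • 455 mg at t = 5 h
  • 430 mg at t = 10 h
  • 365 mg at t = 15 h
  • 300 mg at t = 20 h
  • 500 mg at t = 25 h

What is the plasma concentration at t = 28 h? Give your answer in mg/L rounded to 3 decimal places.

1618.788 mg/L

k = ln 2 / 23 = 0.03014 per h
Dose 1 (470 mg at t=0 h): 470·exp(−0.03014·28) = 202.128 mg/L
Dose 2 (455 mg at t=5 h): 455·exp(−0.03014·23) = 227.500 mg/L
Dose 3 (430 mg at t=10 h): 430·exp(−0.03014·18) = 249.965 mg/L
Dose 4 (365 mg at t=15 h): 365·exp(−0.03014·13) = 246.687 mg/L
Dose 5 (300 mg at t=20 h): 300·exp(−0.03014·8) = 235.730 mg/L
Dose 6 (500 mg at t=25 h): 500·exp(−0.03014·3) = 456.778 mg/L
C(28) = 202.128 + 227.500 + 249.965 + 246.687 + 235.730 + 456.778 = 1618.788 mg/L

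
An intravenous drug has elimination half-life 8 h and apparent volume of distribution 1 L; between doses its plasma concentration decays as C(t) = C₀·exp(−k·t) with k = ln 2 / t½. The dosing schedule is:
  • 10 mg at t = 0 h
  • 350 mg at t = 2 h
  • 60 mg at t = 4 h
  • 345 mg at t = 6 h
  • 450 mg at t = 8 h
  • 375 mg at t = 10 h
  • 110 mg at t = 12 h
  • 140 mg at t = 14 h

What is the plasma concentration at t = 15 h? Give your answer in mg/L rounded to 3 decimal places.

999.240 mg/L

k = ln 2 / 8 = 0.08664 per h
Dose 1 (10 mg at t=0 h): 10·exp(−0.08664·15) = 2.726 mg/L
Dose 2 (350 mg at t=2 h): 350·exp(−0.08664·13) = 113.473 mg/L
Dose 3 (60 mg at t=4 h): 60·exp(−0.08664·11) = 23.133 mg/L
Dose 4 (345 mg at t=6 h): 345·exp(−0.08664·9) = 158.183 mg/L
Dose 5 (450 mg at t=8 h): 450·exp(−0.08664·7) = 245.364 mg/L
Dose 6 (375 mg at t=10 h): 375·exp(−0.08664·5) = 243.157 mg/L
Dose 7 (110 mg at t=12 h): 110·exp(−0.08664·3) = 84.822 mg/L
Dose 8 (140 mg at t=14 h): 140·exp(−0.08664·1) = 128.381 mg/L
C(15) = 2.726 + 113.473 + 23.133 + 158.183 + 245.364 + 243.157 + 84.822 + 128.381 = 999.240 mg/L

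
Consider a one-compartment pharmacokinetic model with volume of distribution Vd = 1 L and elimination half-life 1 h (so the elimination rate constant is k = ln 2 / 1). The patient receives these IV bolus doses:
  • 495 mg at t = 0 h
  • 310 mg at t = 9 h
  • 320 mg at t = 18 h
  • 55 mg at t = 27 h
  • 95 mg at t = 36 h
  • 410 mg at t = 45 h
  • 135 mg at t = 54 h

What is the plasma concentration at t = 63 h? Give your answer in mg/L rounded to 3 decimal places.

0.265 mg/L

k = ln 2 / 1 = 0.69315 per h
Dose 1 (495 mg at t=0 h): 495·exp(−0.69315·63) = 0.000 mg/L
Dose 2 (310 mg at t=9 h): 310·exp(−0.69315·54) = 0.000 mg/L
Dose 3 (320 mg at t=18 h): 320·exp(−0.69315·45) = 0.000 mg/L
Dose 4 (55 mg at t=27 h): 55·exp(−0.69315·36) = 0.000 mg/L
Dose 5 (95 mg at t=36 h): 95·exp(−0.69315·27) = 0.000 mg/L
Dose 6 (410 mg at t=45 h): 410·exp(−0.69315·18) = 0.002 mg/L
Dose 7 (135 mg at t=54 h): 135·exp(−0.69315·9) = 0.264 mg/L
C(63) = 0.000 + 0.000 + 0.000 + 0.000 + 0.000 + 0.002 + 0.264 = 0.265 mg/L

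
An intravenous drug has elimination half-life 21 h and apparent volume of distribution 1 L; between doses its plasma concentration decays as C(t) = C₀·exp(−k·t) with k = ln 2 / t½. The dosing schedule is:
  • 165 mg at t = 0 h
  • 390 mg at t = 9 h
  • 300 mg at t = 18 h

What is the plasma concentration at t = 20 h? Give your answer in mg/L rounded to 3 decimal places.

637.362 mg/L

k = ln 2 / 21 = 0.03301 per h
Dose 1 (165 mg at t=0 h): 165·exp(−0.03301·20) = 85.269 mg/L
Dose 2 (390 mg at t=9 h): 390·exp(−0.03301·11) = 271.258 mg/L
Dose 3 (300 mg at t=18 h): 300·exp(−0.03301·2) = 280.835 mg/L
C(20) = 85.269 + 271.258 + 280.835 = 637.362 mg/L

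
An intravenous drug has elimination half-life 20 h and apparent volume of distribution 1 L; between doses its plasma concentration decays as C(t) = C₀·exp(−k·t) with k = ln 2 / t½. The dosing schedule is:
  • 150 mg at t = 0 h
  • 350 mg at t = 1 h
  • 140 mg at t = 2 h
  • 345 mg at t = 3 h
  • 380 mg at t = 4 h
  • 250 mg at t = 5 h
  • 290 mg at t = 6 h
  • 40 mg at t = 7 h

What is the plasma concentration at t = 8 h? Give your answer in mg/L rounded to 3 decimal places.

1657.447 mg/L

k = ln 2 / 20 = 0.03466 per h
Dose 1 (150 mg at t=0 h): 150·exp(−0.03466·8) = 113.679 mg/L
Dose 2 (350 mg at t=1 h): 350·exp(−0.03466·7) = 274.604 mg/L
Dose 3 (140 mg at t=2 h): 140·exp(−0.03466·6) = 113.715 mg/L
Dose 4 (345 mg at t=3 h): 345·exp(−0.03466·5) = 290.109 mg/L
Dose 5 (380 mg at t=4 h): 380·exp(−0.03466·4) = 330.809 mg/L
Dose 6 (250 mg at t=5 h): 250·exp(−0.03466·3) = 225.313 mg/L
Dose 7 (290 mg at t=6 h): 290·exp(−0.03466·2) = 270.580 mg/L
Dose 8 (40 mg at t=7 h): 40·exp(−0.03466·1) = 38.637 mg/L
C(8) = 113.679 + 274.604 + 113.715 + 290.109 + 330.809 + 225.313 + 270.580 + 38.637 = 1657.447 mg/L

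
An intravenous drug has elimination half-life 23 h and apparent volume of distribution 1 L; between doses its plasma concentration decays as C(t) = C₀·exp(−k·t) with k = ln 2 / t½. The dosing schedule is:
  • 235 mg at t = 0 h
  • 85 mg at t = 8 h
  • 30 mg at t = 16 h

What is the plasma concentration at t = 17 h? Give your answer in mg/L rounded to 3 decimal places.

k = ln 2 / 23 = 0.03014 per h
Dose 1 (235 mg at t=0 h): 235·exp(−0.03014·17) = 140.789 mg/L
Dose 2 (85 mg at t=8 h): 85·exp(−0.03014·9) = 64.807 mg/L
Dose 3 (30 mg at t=16 h): 30·exp(−0.03014·1) = 29.109 mg/L
C(17) = 140.789 + 64.807 + 29.109 = 234.705 mg/L

234.705 mg/L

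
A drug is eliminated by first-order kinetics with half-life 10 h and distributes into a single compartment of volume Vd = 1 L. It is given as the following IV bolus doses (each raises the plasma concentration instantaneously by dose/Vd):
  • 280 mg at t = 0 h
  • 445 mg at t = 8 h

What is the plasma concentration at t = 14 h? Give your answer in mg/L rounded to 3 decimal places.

k = ln 2 / 10 = 0.06931 per h
Dose 1 (280 mg at t=0 h): 280·exp(−0.06931·14) = 106.100 mg/L
Dose 2 (445 mg at t=8 h): 445·exp(−0.06931·6) = 293.591 mg/L
C(14) = 106.100 + 293.591 = 399.691 mg/L

399.691 mg/L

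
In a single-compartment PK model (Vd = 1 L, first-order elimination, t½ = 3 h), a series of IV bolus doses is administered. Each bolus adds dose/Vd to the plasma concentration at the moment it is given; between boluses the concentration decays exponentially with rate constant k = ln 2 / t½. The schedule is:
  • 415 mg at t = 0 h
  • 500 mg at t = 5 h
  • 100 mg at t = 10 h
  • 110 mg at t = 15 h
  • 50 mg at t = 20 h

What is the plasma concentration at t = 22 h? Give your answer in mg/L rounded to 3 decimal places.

71.991 mg/L

k = ln 2 / 3 = 0.23105 per h
Dose 1 (415 mg at t=0 h): 415·exp(−0.23105·22) = 2.573 mg/L
Dose 2 (500 mg at t=5 h): 500·exp(−0.23105·17) = 9.843 mg/L
Dose 3 (100 mg at t=10 h): 100·exp(−0.23105·12) = 6.250 mg/L
Dose 4 (110 mg at t=15 h): 110·exp(−0.23105·7) = 21.827 mg/L
Dose 5 (50 mg at t=20 h): 50·exp(−0.23105·2) = 31.498 mg/L
C(22) = 2.573 + 9.843 + 6.250 + 21.827 + 31.498 = 71.991 mg/L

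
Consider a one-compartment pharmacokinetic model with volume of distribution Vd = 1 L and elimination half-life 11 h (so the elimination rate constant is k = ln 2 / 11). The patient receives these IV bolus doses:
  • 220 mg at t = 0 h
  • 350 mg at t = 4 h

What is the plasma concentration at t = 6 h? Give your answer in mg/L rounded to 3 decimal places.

459.296 mg/L

k = ln 2 / 11 = 0.06301 per h
Dose 1 (220 mg at t=0 h): 220·exp(−0.06301·6) = 150.739 mg/L
Dose 2 (350 mg at t=4 h): 350·exp(−0.06301·2) = 308.557 mg/L
C(6) = 150.739 + 308.557 = 459.296 mg/L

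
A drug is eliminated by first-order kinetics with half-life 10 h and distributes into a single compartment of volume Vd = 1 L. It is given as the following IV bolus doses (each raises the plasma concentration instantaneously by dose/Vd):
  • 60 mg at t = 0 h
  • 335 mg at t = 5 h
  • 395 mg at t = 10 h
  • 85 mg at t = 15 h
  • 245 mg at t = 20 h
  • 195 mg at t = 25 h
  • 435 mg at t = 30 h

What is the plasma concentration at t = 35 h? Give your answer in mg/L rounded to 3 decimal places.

k = ln 2 / 10 = 0.06931 per h
Dose 1 (60 mg at t=0 h): 60·exp(−0.06931·35) = 5.303 mg/L
Dose 2 (335 mg at t=5 h): 335·exp(−0.06931·30) = 41.875 mg/L
Dose 3 (395 mg at t=10 h): 395·exp(−0.06931·25) = 69.827 mg/L
Dose 4 (85 mg at t=15 h): 85·exp(−0.06931·20) = 21.250 mg/L
Dose 5 (245 mg at t=20 h): 245·exp(−0.06931·15) = 86.621 mg/L
Dose 6 (195 mg at t=25 h): 195·exp(−0.06931·10) = 97.500 mg/L
Dose 7 (435 mg at t=30 h): 435·exp(−0.06931·5) = 307.591 mg/L
C(35) = 5.303 + 41.875 + 69.827 + 21.250 + 86.621 + 97.500 + 307.591 = 629.967 mg/L

629.967 mg/L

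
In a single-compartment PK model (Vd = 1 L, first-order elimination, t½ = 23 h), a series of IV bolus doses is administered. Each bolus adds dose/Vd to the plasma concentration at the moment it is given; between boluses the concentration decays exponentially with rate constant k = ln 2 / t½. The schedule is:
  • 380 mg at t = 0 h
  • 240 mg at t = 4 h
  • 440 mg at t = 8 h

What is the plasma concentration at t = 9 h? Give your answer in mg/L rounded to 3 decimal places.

k = ln 2 / 23 = 0.03014 per h
Dose 1 (380 mg at t=0 h): 380·exp(−0.03014·9) = 289.727 mg/L
Dose 2 (240 mg at t=4 h): 240·exp(−0.03014·5) = 206.429 mg/L
Dose 3 (440 mg at t=8 h): 440·exp(−0.03014·1) = 426.938 mg/L
C(9) = 289.727 + 206.429 + 426.938 = 923.093 mg/L

923.093 mg/L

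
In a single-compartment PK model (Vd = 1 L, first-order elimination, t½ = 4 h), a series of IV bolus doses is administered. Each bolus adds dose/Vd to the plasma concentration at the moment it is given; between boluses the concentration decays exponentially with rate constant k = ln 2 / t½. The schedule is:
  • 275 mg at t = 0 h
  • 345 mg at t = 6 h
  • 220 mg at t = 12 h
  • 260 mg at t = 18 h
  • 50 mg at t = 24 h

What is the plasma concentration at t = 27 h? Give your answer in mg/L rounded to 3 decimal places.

k = ln 2 / 4 = 0.17329 per h
Dose 1 (275 mg at t=0 h): 275·exp(−0.17329·27) = 2.555 mg/L
Dose 2 (345 mg at t=6 h): 345·exp(−0.17329·21) = 9.066 mg/L
Dose 3 (220 mg at t=12 h): 220·exp(−0.17329·15) = 16.352 mg/L
Dose 4 (260 mg at t=18 h): 260·exp(−0.17329·9) = 54.658 mg/L
Dose 5 (50 mg at t=24 h): 50·exp(−0.17329·3) = 29.730 mg/L
C(27) = 2.555 + 9.066 + 16.352 + 54.658 + 29.730 = 112.361 mg/L

112.361 mg/L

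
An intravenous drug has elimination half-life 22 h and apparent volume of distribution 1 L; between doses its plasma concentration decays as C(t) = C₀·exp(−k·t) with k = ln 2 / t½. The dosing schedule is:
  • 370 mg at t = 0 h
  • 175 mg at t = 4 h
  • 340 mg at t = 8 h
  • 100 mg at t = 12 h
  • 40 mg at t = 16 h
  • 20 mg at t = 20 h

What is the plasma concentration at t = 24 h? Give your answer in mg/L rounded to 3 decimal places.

k = ln 2 / 22 = 0.03151 per h
Dose 1 (370 mg at t=0 h): 370·exp(−0.03151·24) = 173.702 mg/L
Dose 2 (175 mg at t=4 h): 175·exp(−0.03151·20) = 93.191 mg/L
Dose 3 (340 mg at t=8 h): 340·exp(−0.03151·16) = 205.375 mg/L
Dose 4 (100 mg at t=12 h): 100·exp(−0.03151·12) = 68.518 mg/L
Dose 5 (40 mg at t=16 h): 40·exp(−0.03151·8) = 31.088 mg/L
Dose 6 (20 mg at t=20 h): 20·exp(−0.03151·4) = 17.632 mg/L
C(24) = 173.702 + 93.191 + 205.375 + 68.518 + 31.088 + 17.632 = 589.506 mg/L

589.506 mg/L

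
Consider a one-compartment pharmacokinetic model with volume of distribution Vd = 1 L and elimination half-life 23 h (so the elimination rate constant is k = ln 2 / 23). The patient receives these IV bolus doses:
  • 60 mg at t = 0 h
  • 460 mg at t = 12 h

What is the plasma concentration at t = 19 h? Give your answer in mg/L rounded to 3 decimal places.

k = ln 2 / 23 = 0.03014 per h
Dose 1 (60 mg at t=0 h): 60·exp(−0.03014·19) = 33.843 mg/L
Dose 2 (460 mg at t=12 h): 460·exp(−0.03014·7) = 372.512 mg/L
C(19) = 33.843 + 372.512 = 406.355 mg/L

406.355 mg/L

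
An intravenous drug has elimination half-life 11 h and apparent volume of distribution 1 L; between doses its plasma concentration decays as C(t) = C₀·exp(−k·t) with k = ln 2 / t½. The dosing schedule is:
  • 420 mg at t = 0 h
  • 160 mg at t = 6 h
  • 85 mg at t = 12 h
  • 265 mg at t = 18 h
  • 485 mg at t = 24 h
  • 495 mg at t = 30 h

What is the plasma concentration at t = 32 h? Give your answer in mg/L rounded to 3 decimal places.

k = ln 2 / 11 = 0.06301 per h
Dose 1 (420 mg at t=0 h): 420·exp(−0.06301·32) = 55.915 mg/L
Dose 2 (160 mg at t=6 h): 160·exp(−0.06301·26) = 31.088 mg/L
Dose 3 (85 mg at t=12 h): 85·exp(−0.06301·20) = 24.104 mg/L
Dose 4 (265 mg at t=18 h): 265·exp(−0.06301·14) = 109.677 mg/L
Dose 5 (485 mg at t=24 h): 485·exp(−0.06301·8) = 292.962 mg/L
Dose 6 (495 mg at t=30 h): 495·exp(−0.06301·2) = 436.388 mg/L
C(32) = 55.915 + 31.088 + 24.104 + 109.677 + 292.962 + 436.388 = 950.134 mg/L

950.134 mg/L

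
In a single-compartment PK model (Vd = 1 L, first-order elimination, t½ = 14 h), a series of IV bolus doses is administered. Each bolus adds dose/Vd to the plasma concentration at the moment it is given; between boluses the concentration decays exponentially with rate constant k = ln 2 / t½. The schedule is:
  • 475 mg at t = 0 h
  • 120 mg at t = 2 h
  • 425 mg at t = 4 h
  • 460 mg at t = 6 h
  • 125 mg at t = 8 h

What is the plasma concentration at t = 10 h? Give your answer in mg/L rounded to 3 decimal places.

1176.613 mg/L

k = ln 2 / 14 = 0.04951 per h
Dose 1 (475 mg at t=0 h): 475·exp(−0.04951·10) = 289.516 mg/L
Dose 2 (120 mg at t=2 h): 120·exp(−0.04951·8) = 80.754 mg/L
Dose 3 (425 mg at t=4 h): 425·exp(−0.04951·6) = 315.774 mg/L
Dose 4 (460 mg at t=6 h): 460·exp(−0.04951·4) = 377.354 mg/L
Dose 5 (125 mg at t=8 h): 125·exp(−0.04951·2) = 113.215 mg/L
C(10) = 289.516 + 80.754 + 315.774 + 377.354 + 113.215 = 1176.613 mg/L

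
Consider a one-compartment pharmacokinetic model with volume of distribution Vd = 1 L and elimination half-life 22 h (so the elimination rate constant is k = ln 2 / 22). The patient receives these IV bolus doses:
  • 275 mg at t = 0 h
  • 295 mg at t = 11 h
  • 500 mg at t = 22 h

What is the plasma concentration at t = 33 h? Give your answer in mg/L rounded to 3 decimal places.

k = ln 2 / 22 = 0.03151 per h
Dose 1 (275 mg at t=0 h): 275·exp(−0.03151·33) = 97.227 mg/L
Dose 2 (295 mg at t=11 h): 295·exp(−0.03151·22) = 147.500 mg/L
Dose 3 (500 mg at t=22 h): 500·exp(−0.03151·11) = 353.553 mg/L
C(33) = 97.227 + 147.500 + 353.553 = 598.281 mg/L

598.281 mg/L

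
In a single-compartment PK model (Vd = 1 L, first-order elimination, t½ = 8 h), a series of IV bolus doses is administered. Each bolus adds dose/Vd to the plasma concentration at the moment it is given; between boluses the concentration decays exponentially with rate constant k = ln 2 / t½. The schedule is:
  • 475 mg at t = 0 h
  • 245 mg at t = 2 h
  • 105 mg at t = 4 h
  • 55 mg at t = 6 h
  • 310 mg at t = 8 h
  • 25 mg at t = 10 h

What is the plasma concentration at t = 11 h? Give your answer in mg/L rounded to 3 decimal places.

k = ln 2 / 8 = 0.08664 per h
Dose 1 (475 mg at t=0 h): 475·exp(−0.08664·11) = 183.138 mg/L
Dose 2 (245 mg at t=2 h): 245·exp(−0.08664·9) = 112.333 mg/L
Dose 3 (105 mg at t=4 h): 105·exp(−0.08664·7) = 57.252 mg/L
Dose 4 (55 mg at t=6 h): 55·exp(−0.08664·5) = 35.663 mg/L
Dose 5 (310 mg at t=8 h): 310·exp(−0.08664·3) = 239.043 mg/L
Dose 6 (25 mg at t=10 h): 25·exp(−0.08664·1) = 22.925 mg/L
C(11) = 183.138 + 112.333 + 57.252 + 35.663 + 239.043 + 22.925 = 650.353 mg/L

650.353 mg/L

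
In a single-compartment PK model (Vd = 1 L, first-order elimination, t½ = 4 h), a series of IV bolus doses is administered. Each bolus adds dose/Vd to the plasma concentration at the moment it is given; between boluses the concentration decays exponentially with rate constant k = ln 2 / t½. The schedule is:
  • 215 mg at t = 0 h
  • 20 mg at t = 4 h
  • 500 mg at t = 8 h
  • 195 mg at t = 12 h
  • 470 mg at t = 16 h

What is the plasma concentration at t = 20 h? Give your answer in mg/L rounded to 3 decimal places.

k = ln 2 / 4 = 0.17329 per h
Dose 1 (215 mg at t=0 h): 215·exp(−0.17329·20) = 6.719 mg/L
Dose 2 (20 mg at t=4 h): 20·exp(−0.17329·16) = 1.250 mg/L
Dose 3 (500 mg at t=8 h): 500·exp(−0.17329·12) = 62.500 mg/L
Dose 4 (195 mg at t=12 h): 195·exp(−0.17329·8) = 48.750 mg/L
Dose 5 (470 mg at t=16 h): 470·exp(−0.17329·4) = 235.000 mg/L
C(20) = 6.719 + 1.250 + 62.500 + 48.750 + 235.000 = 354.219 mg/L

354.219 mg/L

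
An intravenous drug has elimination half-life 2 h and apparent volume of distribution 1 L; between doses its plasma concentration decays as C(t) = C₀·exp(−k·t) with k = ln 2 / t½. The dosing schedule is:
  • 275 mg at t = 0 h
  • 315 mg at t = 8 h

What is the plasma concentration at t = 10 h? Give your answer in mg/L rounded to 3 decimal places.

k = ln 2 / 2 = 0.34657 per h
Dose 1 (275 mg at t=0 h): 275·exp(−0.34657·10) = 8.594 mg/L
Dose 2 (315 mg at t=8 h): 315·exp(−0.34657·2) = 157.500 mg/L
C(10) = 8.594 + 157.500 = 166.094 mg/L

166.094 mg/L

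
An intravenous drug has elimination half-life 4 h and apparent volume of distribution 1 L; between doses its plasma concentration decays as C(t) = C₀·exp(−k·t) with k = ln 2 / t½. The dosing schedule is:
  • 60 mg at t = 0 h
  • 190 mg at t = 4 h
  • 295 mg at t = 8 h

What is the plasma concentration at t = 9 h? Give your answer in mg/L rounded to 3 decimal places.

k = ln 2 / 4 = 0.17329 per h
Dose 1 (60 mg at t=0 h): 60·exp(−0.17329·9) = 12.613 mg/L
Dose 2 (190 mg at t=4 h): 190·exp(−0.17329·5) = 79.885 mg/L
Dose 3 (295 mg at t=8 h): 295·exp(−0.17329·1) = 248.064 mg/L
C(9) = 12.613 + 79.885 + 248.064 = 340.563 mg/L

340.563 mg/L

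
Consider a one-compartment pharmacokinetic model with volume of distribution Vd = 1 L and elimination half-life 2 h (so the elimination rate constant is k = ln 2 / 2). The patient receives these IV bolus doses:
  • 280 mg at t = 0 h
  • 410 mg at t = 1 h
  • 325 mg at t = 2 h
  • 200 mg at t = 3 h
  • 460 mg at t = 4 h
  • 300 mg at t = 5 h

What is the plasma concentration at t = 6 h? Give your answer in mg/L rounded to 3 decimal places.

701.571 mg/L

k = ln 2 / 2 = 0.34657 per h
Dose 1 (280 mg at t=0 h): 280·exp(−0.34657·6) = 35.000 mg/L
Dose 2 (410 mg at t=1 h): 410·exp(−0.34657·5) = 72.478 mg/L
Dose 3 (325 mg at t=2 h): 325·exp(−0.34657·4) = 81.250 mg/L
Dose 4 (200 mg at t=3 h): 200·exp(−0.34657·3) = 70.711 mg/L
Dose 5 (460 mg at t=4 h): 460·exp(−0.34657·2) = 230.000 mg/L
Dose 6 (300 mg at t=5 h): 300·exp(−0.34657·1) = 212.132 mg/L
C(6) = 35.000 + 72.478 + 81.250 + 70.711 + 230.000 + 212.132 = 701.571 mg/L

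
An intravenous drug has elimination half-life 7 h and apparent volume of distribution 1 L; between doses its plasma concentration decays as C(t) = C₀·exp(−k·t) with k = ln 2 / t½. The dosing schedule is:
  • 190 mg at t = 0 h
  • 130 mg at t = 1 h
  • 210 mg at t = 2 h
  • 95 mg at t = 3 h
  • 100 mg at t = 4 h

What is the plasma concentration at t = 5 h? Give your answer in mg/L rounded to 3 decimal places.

k = ln 2 / 7 = 0.09902 per h
Dose 1 (190 mg at t=0 h): 190·exp(−0.09902·5) = 115.806 mg/L
Dose 2 (130 mg at t=1 h): 130·exp(−0.09902·4) = 87.484 mg/L
Dose 3 (210 mg at t=2 h): 210·exp(−0.09902·3) = 156.029 mg/L
Dose 4 (95 mg at t=3 h): 95·exp(−0.09902·2) = 77.932 mg/L
Dose 5 (100 mg at t=4 h): 100·exp(−0.09902·1) = 90.572 mg/L
C(5) = 115.806 + 87.484 + 156.029 + 77.932 + 90.572 = 527.823 mg/L

527.823 mg/L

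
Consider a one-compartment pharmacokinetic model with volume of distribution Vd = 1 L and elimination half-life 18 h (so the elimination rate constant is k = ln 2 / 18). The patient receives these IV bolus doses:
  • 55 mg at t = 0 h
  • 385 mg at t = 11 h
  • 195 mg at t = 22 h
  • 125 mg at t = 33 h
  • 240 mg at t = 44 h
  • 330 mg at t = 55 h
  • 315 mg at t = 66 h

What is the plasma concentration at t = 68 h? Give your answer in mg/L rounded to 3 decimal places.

699.459 mg/L

k = ln 2 / 18 = 0.03851 per h
Dose 1 (55 mg at t=0 h): 55·exp(−0.03851·68) = 4.010 mg/L
Dose 2 (385 mg at t=11 h): 385·exp(−0.03851·57) = 42.875 mg/L
Dose 3 (195 mg at t=22 h): 195·exp(−0.03851·46) = 33.169 mg/L
Dose 4 (125 mg at t=33 h): 125·exp(−0.03851·35) = 32.477 mg/L
Dose 5 (240 mg at t=44 h): 240·exp(−0.03851·24) = 95.244 mg/L
Dose 6 (330 mg at t=55 h): 330·exp(−0.03851·13) = 200.034 mg/L
Dose 7 (315 mg at t=66 h): 315·exp(−0.03851·2) = 291.651 mg/L
C(68) = 4.010 + 42.875 + 33.169 + 32.477 + 95.244 + 200.034 + 291.651 = 699.459 mg/L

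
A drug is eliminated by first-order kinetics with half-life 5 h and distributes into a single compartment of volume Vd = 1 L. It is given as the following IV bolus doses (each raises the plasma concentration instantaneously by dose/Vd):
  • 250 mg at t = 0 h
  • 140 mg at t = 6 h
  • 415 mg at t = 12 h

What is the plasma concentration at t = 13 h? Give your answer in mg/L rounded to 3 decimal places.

k = ln 2 / 5 = 0.13863 per h
Dose 1 (250 mg at t=0 h): 250·exp(−0.13863·13) = 41.235 mg/L
Dose 2 (140 mg at t=6 h): 140·exp(−0.13863·7) = 53.050 mg/L
Dose 3 (415 mg at t=12 h): 415·exp(−0.13863·1) = 361.278 mg/L
C(13) = 41.235 + 53.050 + 361.278 = 455.563 mg/L

455.563 mg/L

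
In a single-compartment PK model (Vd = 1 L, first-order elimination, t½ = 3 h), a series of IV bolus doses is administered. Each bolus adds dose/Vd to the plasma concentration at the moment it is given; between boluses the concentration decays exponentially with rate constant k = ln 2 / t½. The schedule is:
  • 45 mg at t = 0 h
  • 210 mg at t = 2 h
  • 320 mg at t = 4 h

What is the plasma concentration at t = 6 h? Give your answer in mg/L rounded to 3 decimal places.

k = ln 2 / 3 = 0.23105 per h
Dose 1 (45 mg at t=0 h): 45·exp(−0.23105·6) = 11.250 mg/L
Dose 2 (210 mg at t=2 h): 210·exp(−0.23105·4) = 83.339 mg/L
Dose 3 (320 mg at t=4 h): 320·exp(−0.23105·2) = 201.587 mg/L
C(6) = 11.250 + 83.339 + 201.587 = 296.176 mg/L

296.176 mg/L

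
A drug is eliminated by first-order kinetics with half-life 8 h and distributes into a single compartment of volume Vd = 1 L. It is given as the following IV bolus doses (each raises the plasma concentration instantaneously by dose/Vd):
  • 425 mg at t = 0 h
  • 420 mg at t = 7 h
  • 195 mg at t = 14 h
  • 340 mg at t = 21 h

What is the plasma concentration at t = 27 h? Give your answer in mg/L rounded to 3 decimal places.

k = ln 2 / 8 = 0.08664 per h
Dose 1 (425 mg at t=0 h): 425·exp(−0.08664·27) = 40.965 mg/L
Dose 2 (420 mg at t=7 h): 420·exp(−0.08664·20) = 74.246 mg/L
Dose 3 (195 mg at t=14 h): 195·exp(−0.08664·13) = 63.221 mg/L
Dose 4 (340 mg at t=21 h): 340·exp(−0.08664·6) = 202.165 mg/L
C(27) = 40.965 + 74.246 + 63.221 + 202.165 = 380.597 mg/L

380.597 mg/L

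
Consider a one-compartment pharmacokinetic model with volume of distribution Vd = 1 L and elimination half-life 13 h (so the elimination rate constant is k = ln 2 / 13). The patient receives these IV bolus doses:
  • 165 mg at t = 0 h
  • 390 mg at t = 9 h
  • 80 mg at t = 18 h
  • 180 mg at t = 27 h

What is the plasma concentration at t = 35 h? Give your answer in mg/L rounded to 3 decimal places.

k = ln 2 / 13 = 0.05332 per h
Dose 1 (165 mg at t=0 h): 165·exp(−0.05332·35) = 25.528 mg/L
Dose 2 (390 mg at t=9 h): 390·exp(−0.05332·26) = 97.500 mg/L
Dose 3 (80 mg at t=18 h): 80·exp(−0.05332·17) = 32.317 mg/L
Dose 4 (180 mg at t=27 h): 180·exp(−0.05332·8) = 117.496 mg/L
C(35) = 25.528 + 97.500 + 32.317 + 117.496 = 272.841 mg/L

272.841 mg/L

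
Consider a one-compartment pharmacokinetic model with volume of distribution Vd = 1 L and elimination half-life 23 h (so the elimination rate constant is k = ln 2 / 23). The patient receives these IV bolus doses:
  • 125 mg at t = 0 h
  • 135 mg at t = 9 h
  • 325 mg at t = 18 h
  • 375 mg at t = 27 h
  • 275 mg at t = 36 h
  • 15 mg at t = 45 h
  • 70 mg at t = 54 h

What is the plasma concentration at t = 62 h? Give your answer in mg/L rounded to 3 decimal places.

453.127 mg/L

k = ln 2 / 23 = 0.03014 per h
Dose 1 (125 mg at t=0 h): 125·exp(−0.03014·62) = 19.295 mg/L
Dose 2 (135 mg at t=9 h): 135·exp(−0.03014·53) = 27.331 mg/L
Dose 3 (325 mg at t=18 h): 325·exp(−0.03014·44) = 86.298 mg/L
Dose 4 (375 mg at t=27 h): 375·exp(−0.03014·35) = 130.600 mg/L
Dose 5 (275 mg at t=36 h): 275·exp(−0.03014·26) = 125.614 mg/L
Dose 6 (15 mg at t=45 h): 15·exp(−0.03014·17) = 8.987 mg/L
Dose 7 (70 mg at t=54 h): 70·exp(−0.03014·8) = 55.004 mg/L
C(62) = 19.295 + 27.331 + 86.298 + 130.600 + 125.614 + 8.987 + 55.004 = 453.127 mg/L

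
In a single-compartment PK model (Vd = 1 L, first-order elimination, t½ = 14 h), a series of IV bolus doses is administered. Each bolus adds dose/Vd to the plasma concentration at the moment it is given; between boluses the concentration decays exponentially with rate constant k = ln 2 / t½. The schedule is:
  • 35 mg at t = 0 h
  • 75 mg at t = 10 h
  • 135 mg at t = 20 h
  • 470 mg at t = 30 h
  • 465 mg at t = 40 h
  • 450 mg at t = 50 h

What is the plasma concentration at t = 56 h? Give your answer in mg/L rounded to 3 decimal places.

707.250 mg/L

k = ln 2 / 14 = 0.04951 per h
Dose 1 (35 mg at t=0 h): 35·exp(−0.04951·56) = 2.188 mg/L
Dose 2 (75 mg at t=10 h): 75·exp(−0.04951·46) = 7.691 mg/L
Dose 3 (135 mg at t=20 h): 135·exp(−0.04951·36) = 22.712 mg/L
Dose 4 (470 mg at t=30 h): 470·exp(−0.04951·26) = 129.731 mg/L
Dose 5 (465 mg at t=40 h): 465·exp(−0.04951·16) = 210.581 mg/L
Dose 6 (450 mg at t=50 h): 450·exp(−0.04951·6) = 334.349 mg/L
C(56) = 2.188 + 7.691 + 22.712 + 129.731 + 210.581 + 334.349 = 707.250 mg/L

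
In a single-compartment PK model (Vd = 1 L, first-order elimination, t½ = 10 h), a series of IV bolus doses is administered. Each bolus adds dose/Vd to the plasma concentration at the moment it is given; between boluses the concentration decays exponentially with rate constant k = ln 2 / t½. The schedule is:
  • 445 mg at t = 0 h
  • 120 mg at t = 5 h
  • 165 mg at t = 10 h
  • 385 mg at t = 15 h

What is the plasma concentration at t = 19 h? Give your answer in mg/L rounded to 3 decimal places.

k = ln 2 / 10 = 0.06931 per h
Dose 1 (445 mg at t=0 h): 445·exp(−0.06931·19) = 119.235 mg/L
Dose 2 (120 mg at t=5 h): 120·exp(−0.06931·14) = 45.471 mg/L
Dose 3 (165 mg at t=10 h): 165·exp(−0.06931·9) = 88.421 mg/L
Dose 4 (385 mg at t=15 h): 385·exp(−0.06931·4) = 291.775 mg/L
C(19) = 119.235 + 45.471 + 88.421 + 291.775 = 544.903 mg/L

544.903 mg/L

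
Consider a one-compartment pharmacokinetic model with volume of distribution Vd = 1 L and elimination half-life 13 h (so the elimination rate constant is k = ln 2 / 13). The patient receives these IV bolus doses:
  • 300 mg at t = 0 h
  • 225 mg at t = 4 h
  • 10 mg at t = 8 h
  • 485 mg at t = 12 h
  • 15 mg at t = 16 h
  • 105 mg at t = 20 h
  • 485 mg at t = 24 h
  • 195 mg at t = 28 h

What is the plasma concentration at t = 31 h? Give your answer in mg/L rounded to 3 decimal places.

855.067 mg/L

k = ln 2 / 13 = 0.05332 per h
Dose 1 (300 mg at t=0 h): 300·exp(−0.05332·31) = 57.449 mg/L
Dose 2 (225 mg at t=4 h): 225·exp(−0.05332·27) = 53.329 mg/L
Dose 3 (10 mg at t=8 h): 10·exp(−0.05332·23) = 2.934 mg/L
Dose 4 (485 mg at t=12 h): 485·exp(−0.05332·19) = 176.106 mg/L
Dose 5 (15 mg at t=16 h): 15·exp(−0.05332·15) = 6.741 mg/L
Dose 6 (105 mg at t=20 h): 105·exp(−0.05332·11) = 58.408 mg/L
Dose 7 (485 mg at t=24 h): 485·exp(−0.05332·7) = 333.925 mg/L
Dose 8 (195 mg at t=28 h): 195·exp(−0.05332·3) = 166.175 mg/L
C(31) = 57.449 + 53.329 + 2.934 + 176.106 + 6.741 + 58.408 + 333.925 + 166.175 = 855.067 mg/L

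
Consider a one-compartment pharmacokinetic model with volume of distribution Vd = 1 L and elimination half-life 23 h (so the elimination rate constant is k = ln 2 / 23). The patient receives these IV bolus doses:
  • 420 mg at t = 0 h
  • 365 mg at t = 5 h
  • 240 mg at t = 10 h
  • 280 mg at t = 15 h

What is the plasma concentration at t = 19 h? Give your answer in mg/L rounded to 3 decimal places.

907.455 mg/L

k = ln 2 / 23 = 0.03014 per h
Dose 1 (420 mg at t=0 h): 420·exp(−0.03014·19) = 236.904 mg/L
Dose 2 (365 mg at t=5 h): 365·exp(−0.03014·14) = 239.363 mg/L
Dose 3 (240 mg at t=10 h): 240·exp(−0.03014·9) = 182.986 mg/L
Dose 4 (280 mg at t=15 h): 280·exp(−0.03014·4) = 248.202 mg/L
C(19) = 236.904 + 239.363 + 182.986 + 248.202 = 907.455 mg/L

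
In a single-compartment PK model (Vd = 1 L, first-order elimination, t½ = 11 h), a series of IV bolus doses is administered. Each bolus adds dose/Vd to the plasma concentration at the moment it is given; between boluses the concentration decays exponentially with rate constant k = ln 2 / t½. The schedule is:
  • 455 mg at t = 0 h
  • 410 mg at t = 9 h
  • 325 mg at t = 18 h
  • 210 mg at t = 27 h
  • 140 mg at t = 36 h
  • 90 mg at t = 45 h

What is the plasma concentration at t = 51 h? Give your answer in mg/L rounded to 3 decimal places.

250.340 mg/L

k = ln 2 / 11 = 0.06301 per h
Dose 1 (455 mg at t=0 h): 455·exp(−0.06301·51) = 18.295 mg/L
Dose 2 (410 mg at t=9 h): 410·exp(−0.06301·42) = 29.067 mg/L
Dose 3 (325 mg at t=18 h): 325·exp(−0.06301·33) = 40.625 mg/L
Dose 4 (210 mg at t=27 h): 210·exp(−0.06301·24) = 46.284 mg/L
Dose 5 (140 mg at t=36 h): 140·exp(−0.06301·15) = 54.404 mg/L
Dose 6 (90 mg at t=45 h): 90·exp(−0.06301·6) = 61.666 mg/L
C(51) = 18.295 + 29.067 + 40.625 + 46.284 + 54.404 + 61.666 = 250.340 mg/L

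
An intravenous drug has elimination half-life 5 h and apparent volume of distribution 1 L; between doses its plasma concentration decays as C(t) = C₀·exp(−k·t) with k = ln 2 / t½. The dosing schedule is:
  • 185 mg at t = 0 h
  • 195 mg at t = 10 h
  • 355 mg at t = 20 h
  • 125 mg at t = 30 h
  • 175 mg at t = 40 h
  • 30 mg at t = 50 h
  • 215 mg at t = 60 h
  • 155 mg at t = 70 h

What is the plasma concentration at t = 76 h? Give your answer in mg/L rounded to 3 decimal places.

k = ln 2 / 5 = 0.13863 per h
Dose 1 (185 mg at t=0 h): 185·exp(−0.13863·76) = 0.005 mg/L
Dose 2 (195 mg at t=10 h): 195·exp(−0.13863·66) = 0.021 mg/L
Dose 3 (355 mg at t=20 h): 355·exp(−0.13863·56) = 0.151 mg/L
Dose 4 (125 mg at t=30 h): 125·exp(−0.13863·46) = 0.213 mg/L
Dose 5 (175 mg at t=40 h): 175·exp(−0.13863·36) = 1.190 mg/L
Dose 6 (30 mg at t=50 h): 30·exp(−0.13863·26) = 0.816 mg/L
Dose 7 (215 mg at t=60 h): 215·exp(−0.13863·16) = 23.396 mg/L
Dose 8 (155 mg at t=70 h): 155·exp(−0.13863·6) = 67.468 mg/L
C(76) = 0.005 + 0.021 + 0.151 + 0.213 + 1.190 + 0.816 + 23.396 + 67.468 = 93.259 mg/L

93.259 mg/L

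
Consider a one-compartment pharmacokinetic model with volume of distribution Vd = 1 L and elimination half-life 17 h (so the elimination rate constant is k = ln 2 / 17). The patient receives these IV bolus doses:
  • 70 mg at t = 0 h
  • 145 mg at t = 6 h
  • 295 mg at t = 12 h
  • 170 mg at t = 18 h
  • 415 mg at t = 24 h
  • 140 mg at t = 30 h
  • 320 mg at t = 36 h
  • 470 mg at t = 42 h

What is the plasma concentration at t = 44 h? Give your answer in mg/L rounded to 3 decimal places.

1108.189 mg/L

k = ln 2 / 17 = 0.04077 per h
Dose 1 (70 mg at t=0 h): 70·exp(−0.04077·44) = 11.640 mg/L
Dose 2 (145 mg at t=6 h): 145·exp(−0.04077·38) = 30.795 mg/L
Dose 3 (295 mg at t=12 h): 295·exp(−0.04077·32) = 80.016 mg/L
Dose 4 (170 mg at t=18 h): 170·exp(−0.04077·26) = 58.891 mg/L
Dose 5 (415 mg at t=24 h): 415·exp(−0.04077·20) = 183.610 mg/L
Dose 6 (140 mg at t=30 h): 140·exp(−0.04077·14) = 79.108 mg/L
Dose 7 (320 mg at t=36 h): 320·exp(−0.04077·8) = 230.934 mg/L
Dose 8 (470 mg at t=42 h): 470·exp(−0.04077·2) = 433.194 mg/L
C(44) = 11.640 + 30.795 + 80.016 + 58.891 + 183.610 + 79.108 + 230.934 + 433.194 = 1108.189 mg/L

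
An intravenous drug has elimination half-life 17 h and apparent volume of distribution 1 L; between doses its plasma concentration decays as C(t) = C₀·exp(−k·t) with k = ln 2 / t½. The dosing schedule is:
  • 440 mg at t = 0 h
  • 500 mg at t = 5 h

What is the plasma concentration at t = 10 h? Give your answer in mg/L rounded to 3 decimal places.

k = ln 2 / 17 = 0.04077 per h
Dose 1 (440 mg at t=0 h): 440·exp(−0.04077·10) = 292.669 mg/L
Dose 2 (500 mg at t=5 h): 500·exp(−0.04077·5) = 407.785 mg/L
C(10) = 292.669 + 407.785 = 700.454 mg/L

700.454 mg/L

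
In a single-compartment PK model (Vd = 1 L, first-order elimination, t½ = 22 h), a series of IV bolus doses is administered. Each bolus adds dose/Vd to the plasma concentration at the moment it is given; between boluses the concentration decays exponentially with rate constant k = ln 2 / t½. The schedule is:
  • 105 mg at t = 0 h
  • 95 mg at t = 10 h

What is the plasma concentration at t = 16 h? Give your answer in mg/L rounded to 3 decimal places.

k = ln 2 / 22 = 0.03151 per h
Dose 1 (105 mg at t=0 h): 105·exp(−0.03151·16) = 63.425 mg/L
Dose 2 (95 mg at t=10 h): 95·exp(−0.03151·6) = 78.637 mg/L
C(16) = 63.425 + 78.637 = 142.061 mg/L

142.061 mg/L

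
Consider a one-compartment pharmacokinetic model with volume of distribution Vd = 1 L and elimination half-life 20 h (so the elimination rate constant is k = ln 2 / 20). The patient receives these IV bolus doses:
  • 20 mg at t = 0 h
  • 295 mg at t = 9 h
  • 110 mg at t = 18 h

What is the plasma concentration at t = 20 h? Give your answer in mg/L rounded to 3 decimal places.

314.125 mg/L

k = ln 2 / 20 = 0.03466 per h
Dose 1 (20 mg at t=0 h): 20·exp(−0.03466·20) = 10.000 mg/L
Dose 2 (295 mg at t=9 h): 295·exp(−0.03466·11) = 201.491 mg/L
Dose 3 (110 mg at t=18 h): 110·exp(−0.03466·2) = 102.634 mg/L
C(20) = 10.000 + 201.491 + 102.634 = 314.125 mg/L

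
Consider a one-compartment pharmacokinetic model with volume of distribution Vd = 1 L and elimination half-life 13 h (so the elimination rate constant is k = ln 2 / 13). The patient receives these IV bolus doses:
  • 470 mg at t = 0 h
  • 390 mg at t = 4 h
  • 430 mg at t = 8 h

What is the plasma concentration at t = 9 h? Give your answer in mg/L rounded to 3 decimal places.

997.272 mg/L

k = ln 2 / 13 = 0.05332 per h
Dose 1 (470 mg at t=0 h): 470·exp(−0.05332·9) = 290.866 mg/L
Dose 2 (390 mg at t=4 h): 390·exp(−0.05332·5) = 298.733 mg/L
Dose 3 (430 mg at t=8 h): 430·exp(−0.05332·1) = 407.673 mg/L
C(9) = 290.866 + 298.733 + 407.673 = 997.272 mg/L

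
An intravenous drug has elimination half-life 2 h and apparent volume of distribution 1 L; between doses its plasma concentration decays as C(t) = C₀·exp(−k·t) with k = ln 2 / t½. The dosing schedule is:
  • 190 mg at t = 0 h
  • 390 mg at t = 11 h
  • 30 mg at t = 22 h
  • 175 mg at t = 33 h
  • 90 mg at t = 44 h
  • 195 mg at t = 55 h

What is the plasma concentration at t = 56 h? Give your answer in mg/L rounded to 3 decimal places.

139.353 mg/L

k = ln 2 / 2 = 0.34657 per h
Dose 1 (190 mg at t=0 h): 190·exp(−0.34657·56) = 0.000 mg/L
Dose 2 (390 mg at t=11 h): 390·exp(−0.34657·45) = 0.000 mg/L
Dose 3 (30 mg at t=22 h): 30·exp(−0.34657·34) = 0.000 mg/L
Dose 4 (175 mg at t=33 h): 175·exp(−0.34657·23) = 0.060 mg/L
Dose 5 (90 mg at t=44 h): 90·exp(−0.34657·12) = 1.406 mg/L
Dose 6 (195 mg at t=55 h): 195·exp(−0.34657·1) = 137.886 mg/L
C(56) = 0.000 + 0.000 + 0.000 + 0.060 + 1.406 + 137.886 = 139.353 mg/L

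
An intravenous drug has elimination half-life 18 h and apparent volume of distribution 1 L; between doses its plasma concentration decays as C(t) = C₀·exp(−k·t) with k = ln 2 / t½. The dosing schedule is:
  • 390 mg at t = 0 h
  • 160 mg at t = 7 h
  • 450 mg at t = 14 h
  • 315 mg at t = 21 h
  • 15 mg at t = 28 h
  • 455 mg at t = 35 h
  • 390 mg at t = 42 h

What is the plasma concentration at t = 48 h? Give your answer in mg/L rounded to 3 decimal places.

919.583 mg/L

k = ln 2 / 18 = 0.03851 per h
Dose 1 (390 mg at t=0 h): 390·exp(−0.03851·48) = 61.421 mg/L
Dose 2 (160 mg at t=7 h): 160·exp(−0.03851·41) = 32.994 mg/L
Dose 3 (450 mg at t=14 h): 450·exp(−0.03851·34) = 121.507 mg/L
Dose 4 (315 mg at t=21 h): 315·exp(−0.03851·27) = 111.369 mg/L
Dose 5 (15 mg at t=28 h): 15·exp(−0.03851·20) = 6.944 mg/L
Dose 6 (455 mg at t=35 h): 455·exp(−0.03851·13) = 275.804 mg/L
Dose 7 (390 mg at t=42 h): 390·exp(−0.03851·6) = 309.543 mg/L
C(48) = 61.421 + 32.994 + 121.507 + 111.369 + 6.944 + 275.804 + 309.543 = 919.583 mg/L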